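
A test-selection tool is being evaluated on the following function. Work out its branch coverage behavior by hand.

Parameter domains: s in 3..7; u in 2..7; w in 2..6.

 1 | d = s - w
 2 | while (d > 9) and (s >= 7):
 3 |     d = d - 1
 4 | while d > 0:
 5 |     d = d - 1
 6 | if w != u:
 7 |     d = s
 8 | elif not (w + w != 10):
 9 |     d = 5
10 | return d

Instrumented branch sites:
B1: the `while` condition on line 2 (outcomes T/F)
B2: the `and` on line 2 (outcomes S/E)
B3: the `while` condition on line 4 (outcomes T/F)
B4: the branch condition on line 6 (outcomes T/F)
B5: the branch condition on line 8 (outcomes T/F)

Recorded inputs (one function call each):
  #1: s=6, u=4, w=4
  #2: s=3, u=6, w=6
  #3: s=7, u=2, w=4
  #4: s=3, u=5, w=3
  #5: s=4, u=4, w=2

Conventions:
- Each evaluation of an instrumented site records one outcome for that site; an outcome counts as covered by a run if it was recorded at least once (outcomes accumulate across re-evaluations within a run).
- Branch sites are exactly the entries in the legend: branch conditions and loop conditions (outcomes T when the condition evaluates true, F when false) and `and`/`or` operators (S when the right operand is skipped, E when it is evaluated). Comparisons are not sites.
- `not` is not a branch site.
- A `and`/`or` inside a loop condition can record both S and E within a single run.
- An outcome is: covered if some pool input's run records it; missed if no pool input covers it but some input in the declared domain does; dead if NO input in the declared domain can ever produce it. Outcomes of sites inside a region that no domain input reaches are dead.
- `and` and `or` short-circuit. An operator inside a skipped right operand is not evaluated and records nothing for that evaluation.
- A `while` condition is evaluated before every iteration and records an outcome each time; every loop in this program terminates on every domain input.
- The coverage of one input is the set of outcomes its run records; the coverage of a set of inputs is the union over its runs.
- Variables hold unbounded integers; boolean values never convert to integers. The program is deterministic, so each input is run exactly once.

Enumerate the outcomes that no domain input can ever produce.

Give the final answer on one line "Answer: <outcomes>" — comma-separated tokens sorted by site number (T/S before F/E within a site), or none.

running all 150 domain inputs and tallying outcomes:
  B1=T: never recorded by any domain input -> dead
  B2=E: never recorded by any domain input -> dead
  reachable outcomes have witnesses, e.g. B1=F (e.g. s=3, u=2, w=2), B2=S (e.g. s=3, u=2, w=2), B3=T (e.g. s=3, u=2, w=2), B3=F (e.g. s=3, u=2, w=2)

Answer: B1=T, B2=E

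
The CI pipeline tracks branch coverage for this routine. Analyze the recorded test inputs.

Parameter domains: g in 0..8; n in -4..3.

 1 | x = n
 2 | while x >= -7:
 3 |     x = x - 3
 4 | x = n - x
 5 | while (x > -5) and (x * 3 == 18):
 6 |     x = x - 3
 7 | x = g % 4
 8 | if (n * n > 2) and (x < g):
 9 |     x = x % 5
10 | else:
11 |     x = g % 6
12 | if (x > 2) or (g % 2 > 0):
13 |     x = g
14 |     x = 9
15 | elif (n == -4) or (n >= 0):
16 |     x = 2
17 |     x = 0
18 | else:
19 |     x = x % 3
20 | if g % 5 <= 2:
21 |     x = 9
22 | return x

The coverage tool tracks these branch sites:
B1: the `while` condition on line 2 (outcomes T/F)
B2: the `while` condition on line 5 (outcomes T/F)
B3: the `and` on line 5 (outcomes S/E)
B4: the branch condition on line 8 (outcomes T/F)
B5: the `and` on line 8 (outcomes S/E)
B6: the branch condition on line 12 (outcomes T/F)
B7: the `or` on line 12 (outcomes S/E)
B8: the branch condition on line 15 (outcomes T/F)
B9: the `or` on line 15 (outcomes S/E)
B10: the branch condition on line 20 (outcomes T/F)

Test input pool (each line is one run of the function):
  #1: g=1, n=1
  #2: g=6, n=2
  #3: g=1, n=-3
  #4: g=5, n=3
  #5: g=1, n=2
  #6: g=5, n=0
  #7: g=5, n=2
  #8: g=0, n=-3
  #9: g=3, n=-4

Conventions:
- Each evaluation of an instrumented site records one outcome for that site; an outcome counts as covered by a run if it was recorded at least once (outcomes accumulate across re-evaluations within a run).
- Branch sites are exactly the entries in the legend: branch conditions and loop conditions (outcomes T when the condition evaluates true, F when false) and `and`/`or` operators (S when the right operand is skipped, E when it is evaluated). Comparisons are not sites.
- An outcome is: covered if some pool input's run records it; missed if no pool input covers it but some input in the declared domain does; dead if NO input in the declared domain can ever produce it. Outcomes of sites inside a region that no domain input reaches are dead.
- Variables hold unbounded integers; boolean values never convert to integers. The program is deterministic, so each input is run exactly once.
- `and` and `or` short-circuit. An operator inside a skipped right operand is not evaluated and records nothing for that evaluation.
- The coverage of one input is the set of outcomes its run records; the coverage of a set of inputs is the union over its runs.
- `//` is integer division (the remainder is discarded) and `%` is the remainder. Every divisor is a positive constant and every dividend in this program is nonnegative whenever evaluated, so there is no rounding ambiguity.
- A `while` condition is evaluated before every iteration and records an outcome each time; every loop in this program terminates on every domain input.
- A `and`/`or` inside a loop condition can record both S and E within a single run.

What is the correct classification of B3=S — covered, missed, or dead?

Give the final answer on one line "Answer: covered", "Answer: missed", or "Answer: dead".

no pool input records B3=S
checking all 72 inputs in the declared domain: B3=S is never recorded -> dead

Answer: dead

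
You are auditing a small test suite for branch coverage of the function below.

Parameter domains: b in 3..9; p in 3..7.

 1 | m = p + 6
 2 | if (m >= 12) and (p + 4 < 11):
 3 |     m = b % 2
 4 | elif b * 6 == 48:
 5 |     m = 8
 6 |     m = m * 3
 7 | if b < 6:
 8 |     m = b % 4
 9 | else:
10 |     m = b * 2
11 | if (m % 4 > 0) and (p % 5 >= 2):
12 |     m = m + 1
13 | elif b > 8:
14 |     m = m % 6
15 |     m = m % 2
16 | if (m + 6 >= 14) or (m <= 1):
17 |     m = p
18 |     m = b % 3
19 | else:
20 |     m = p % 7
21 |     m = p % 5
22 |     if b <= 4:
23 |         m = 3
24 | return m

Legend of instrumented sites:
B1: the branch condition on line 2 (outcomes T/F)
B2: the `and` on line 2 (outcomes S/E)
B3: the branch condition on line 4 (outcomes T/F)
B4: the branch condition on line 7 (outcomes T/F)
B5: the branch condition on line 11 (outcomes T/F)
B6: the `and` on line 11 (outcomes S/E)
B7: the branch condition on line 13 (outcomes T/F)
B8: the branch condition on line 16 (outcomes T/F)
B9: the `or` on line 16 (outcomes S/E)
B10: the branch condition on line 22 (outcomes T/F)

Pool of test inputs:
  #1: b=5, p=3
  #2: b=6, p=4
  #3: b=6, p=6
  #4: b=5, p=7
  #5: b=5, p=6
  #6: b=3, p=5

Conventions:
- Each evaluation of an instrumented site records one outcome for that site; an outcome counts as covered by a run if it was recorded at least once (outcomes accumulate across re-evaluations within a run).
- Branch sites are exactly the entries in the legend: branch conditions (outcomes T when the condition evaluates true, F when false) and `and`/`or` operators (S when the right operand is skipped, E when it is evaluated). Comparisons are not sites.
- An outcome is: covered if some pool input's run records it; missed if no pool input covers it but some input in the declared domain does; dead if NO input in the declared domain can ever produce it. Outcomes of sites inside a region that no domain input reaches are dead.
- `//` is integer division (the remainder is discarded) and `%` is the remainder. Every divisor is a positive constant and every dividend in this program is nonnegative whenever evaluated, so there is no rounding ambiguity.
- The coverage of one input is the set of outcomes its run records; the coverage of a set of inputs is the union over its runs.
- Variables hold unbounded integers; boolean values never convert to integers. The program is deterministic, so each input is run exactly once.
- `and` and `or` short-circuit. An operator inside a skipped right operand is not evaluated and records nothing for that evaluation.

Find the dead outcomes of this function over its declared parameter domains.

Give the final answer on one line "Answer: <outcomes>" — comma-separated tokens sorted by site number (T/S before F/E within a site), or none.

checking every outcome against all 35 domain inputs:
  reachable outcomes have witnesses, e.g. B1=T (e.g. b=3, p=6), B1=F (e.g. b=3, p=3), B2=S (e.g. b=3, p=3), B2=E (e.g. b=3, p=6)

Answer: none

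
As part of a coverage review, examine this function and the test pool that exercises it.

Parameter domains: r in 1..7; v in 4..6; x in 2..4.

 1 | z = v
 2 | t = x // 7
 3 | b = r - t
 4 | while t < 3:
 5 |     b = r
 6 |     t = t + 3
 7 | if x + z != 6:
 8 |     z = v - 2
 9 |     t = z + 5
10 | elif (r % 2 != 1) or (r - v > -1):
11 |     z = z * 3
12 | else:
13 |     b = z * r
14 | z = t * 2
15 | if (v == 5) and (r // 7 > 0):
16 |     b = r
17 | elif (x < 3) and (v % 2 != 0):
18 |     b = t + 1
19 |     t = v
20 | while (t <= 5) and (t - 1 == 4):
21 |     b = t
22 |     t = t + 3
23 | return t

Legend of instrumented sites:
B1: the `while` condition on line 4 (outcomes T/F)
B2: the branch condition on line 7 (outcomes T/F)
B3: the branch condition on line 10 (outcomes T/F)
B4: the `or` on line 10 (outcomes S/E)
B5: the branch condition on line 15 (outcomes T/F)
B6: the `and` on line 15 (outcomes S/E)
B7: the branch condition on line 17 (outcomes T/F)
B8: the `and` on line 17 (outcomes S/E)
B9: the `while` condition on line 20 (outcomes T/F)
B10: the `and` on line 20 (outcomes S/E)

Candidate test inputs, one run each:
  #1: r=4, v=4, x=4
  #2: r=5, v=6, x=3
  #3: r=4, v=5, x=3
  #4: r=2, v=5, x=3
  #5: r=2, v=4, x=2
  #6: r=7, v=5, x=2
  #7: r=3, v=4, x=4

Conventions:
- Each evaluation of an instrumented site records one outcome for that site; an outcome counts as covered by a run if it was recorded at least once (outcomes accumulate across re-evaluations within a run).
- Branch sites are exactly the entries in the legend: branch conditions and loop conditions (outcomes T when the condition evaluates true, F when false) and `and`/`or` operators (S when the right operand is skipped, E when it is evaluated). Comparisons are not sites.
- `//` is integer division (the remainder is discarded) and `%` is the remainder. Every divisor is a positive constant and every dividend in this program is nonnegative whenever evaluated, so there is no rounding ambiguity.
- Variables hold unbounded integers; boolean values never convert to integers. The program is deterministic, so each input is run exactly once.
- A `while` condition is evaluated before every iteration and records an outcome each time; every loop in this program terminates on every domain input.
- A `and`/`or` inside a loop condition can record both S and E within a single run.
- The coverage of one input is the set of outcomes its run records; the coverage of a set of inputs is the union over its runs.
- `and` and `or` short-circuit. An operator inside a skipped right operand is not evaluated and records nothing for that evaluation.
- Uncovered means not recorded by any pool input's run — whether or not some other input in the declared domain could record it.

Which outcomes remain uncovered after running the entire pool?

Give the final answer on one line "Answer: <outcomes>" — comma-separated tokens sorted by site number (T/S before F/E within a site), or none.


test 1 (r=4, v=4, x=4) fires B1->T, B1->F, B2->T, B6->S, B5->F, B8->S, B7->F, B10->S, B9->F; hits B1=T, B1=F, B2=T, B5=F, B6=S, B7=F, B8=S, B9=F, B10=S
test 2 (r=5, v=6, x=3) fires B1->T, B1->F, B2->T, B6->S, B5->F, B8->S, B7->F, B10->S, B9->F; hits B1=T, B1=F, B2=T, B5=F, B6=S, B7=F, B8=S, B9=F, B10=S
test 3 (r=4, v=5, x=3) fires B1->T, B1->F, B2->T, B6->E, B5->F, B8->S, B7->F, B10->S, B9->F; hits B1=T, B1=F, B2=T, B5=F, B6=E, B7=F, B8=S, B9=F, B10=S
test 4 (r=2, v=5, x=3) fires B1->T, B1->F, B2->T, B6->E, B5->F, B8->S, B7->F, B10->S, B9->F; hits B1=T, B1=F, B2=T, B5=F, B6=E, B7=F, B8=S, B9=F, B10=S
test 5 (r=2, v=4, x=2) fires B1->T, B1->F, B2->F, B4->S, B3->T, B6->S, B5->F, B8->E, B7->F, B10->E, B9->F; hits B1=T, B1=F, B2=F, B3=T, B4=S, B5=F, B6=S, B7=F, B8=E, B9=F, B10=E
test 6 (r=7, v=5, x=2) fires B1->T, B1->F, B2->T, B6->E, B5->T, B10->S, B9->F; hits B1=T, B1=F, B2=T, B5=T, B6=E, B9=F, B10=S
test 7 (r=3, v=4, x=4) fires B1->T, B1->F, B2->T, B6->S, B5->F, B8->S, B7->F, B10->S, B9->F; hits B1=T, B1=F, B2=T, B5=F, B6=S, B7=F, B8=S, B9=F, B10=S
union over the pool: B1=T, B1=F, B2=T, B2=F, B3=T, B4=S, B5=T, B5=F, B6=S, B6=E, B7=F, B8=S, B8=E, B9=F, B10=S, B10=E
uncovered (4 of 20): B3=F, B4=E, B7=T, B9=T
Answer: B3=F, B4=E, B7=T, B9=T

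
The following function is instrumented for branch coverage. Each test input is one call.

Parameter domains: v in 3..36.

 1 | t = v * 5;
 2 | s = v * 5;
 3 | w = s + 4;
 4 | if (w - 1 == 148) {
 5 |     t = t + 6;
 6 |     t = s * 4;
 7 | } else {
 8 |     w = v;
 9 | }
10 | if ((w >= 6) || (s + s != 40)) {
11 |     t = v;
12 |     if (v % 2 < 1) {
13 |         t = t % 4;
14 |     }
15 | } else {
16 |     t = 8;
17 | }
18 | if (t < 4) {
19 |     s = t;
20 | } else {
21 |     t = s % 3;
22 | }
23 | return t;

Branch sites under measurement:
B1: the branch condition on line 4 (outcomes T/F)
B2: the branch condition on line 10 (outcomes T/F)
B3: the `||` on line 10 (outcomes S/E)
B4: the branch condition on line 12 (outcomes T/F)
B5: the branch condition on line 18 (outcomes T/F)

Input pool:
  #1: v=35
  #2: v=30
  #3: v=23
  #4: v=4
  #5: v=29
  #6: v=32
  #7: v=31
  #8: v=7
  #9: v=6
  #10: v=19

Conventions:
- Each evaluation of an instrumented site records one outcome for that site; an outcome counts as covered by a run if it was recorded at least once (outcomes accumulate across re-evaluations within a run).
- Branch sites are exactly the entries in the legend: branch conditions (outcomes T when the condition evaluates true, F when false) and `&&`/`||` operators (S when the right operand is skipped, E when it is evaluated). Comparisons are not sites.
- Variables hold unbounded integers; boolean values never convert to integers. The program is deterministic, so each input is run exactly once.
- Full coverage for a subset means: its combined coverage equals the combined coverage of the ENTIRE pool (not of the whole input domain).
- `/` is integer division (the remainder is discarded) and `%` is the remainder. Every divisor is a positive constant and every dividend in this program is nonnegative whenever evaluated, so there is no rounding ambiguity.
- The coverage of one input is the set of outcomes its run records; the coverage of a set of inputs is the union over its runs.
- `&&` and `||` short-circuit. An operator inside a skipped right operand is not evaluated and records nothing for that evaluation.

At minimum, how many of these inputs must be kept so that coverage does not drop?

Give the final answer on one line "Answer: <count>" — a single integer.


test 1 (v=35) fires B1->F, B3->S, B2->T, B4->F, B5->F; hits B1=F, B2=T, B3=S, B4=F, B5=F
test 2 (v=30) fires B1->F, B3->S, B2->T, B4->T, B5->T; hits B1=F, B2=T, B3=S, B4=T, B5=T
test 3 (v=23) fires B1->F, B3->S, B2->T, B4->F, B5->F; hits B1=F, B2=T, B3=S, B4=F, B5=F
test 4 (v=4) fires B1->F, B3->E, B2->F, B5->F; hits B1=F, B2=F, B3=E, B5=F
test 5 (v=29) fires B1->T, B3->S, B2->T, B4->F, B5->F; hits B1=T, B2=T, B3=S, B4=F, B5=F
test 6 (v=32) fires B1->F, B3->S, B2->T, B4->T, B5->T; hits B1=F, B2=T, B3=S, B4=T, B5=T
test 7 (v=31) fires B1->F, B3->S, B2->T, B4->F, B5->F; hits B1=F, B2=T, B3=S, B4=F, B5=F
test 8 (v=7) fires B1->F, B3->S, B2->T, B4->F, B5->F; hits B1=F, B2=T, B3=S, B4=F, B5=F
test 9 (v=6) fires B1->F, B3->S, B2->T, B4->T, B5->T; hits B1=F, B2=T, B3=S, B4=T, B5=T
test 10 (v=19) fires B1->F, B3->S, B2->T, B4->F, B5->F; hits B1=F, B2=T, B3=S, B4=F, B5=F
pool-wide coverage (10 outcomes): B1=T, B1=F, B2=T, B2=F, B3=S, B3=E, B4=T, B4=F, B5=T, B5=F
size 1 is not enough: best union over all size-1 subsets is 5/10
size 2 is not enough: best union over all size-2 subsets is 8/10
size 3: inputs {2, 4, 5} cover all 10 outcomes, and no lexicographically smaller subset of this size does
Answer: 3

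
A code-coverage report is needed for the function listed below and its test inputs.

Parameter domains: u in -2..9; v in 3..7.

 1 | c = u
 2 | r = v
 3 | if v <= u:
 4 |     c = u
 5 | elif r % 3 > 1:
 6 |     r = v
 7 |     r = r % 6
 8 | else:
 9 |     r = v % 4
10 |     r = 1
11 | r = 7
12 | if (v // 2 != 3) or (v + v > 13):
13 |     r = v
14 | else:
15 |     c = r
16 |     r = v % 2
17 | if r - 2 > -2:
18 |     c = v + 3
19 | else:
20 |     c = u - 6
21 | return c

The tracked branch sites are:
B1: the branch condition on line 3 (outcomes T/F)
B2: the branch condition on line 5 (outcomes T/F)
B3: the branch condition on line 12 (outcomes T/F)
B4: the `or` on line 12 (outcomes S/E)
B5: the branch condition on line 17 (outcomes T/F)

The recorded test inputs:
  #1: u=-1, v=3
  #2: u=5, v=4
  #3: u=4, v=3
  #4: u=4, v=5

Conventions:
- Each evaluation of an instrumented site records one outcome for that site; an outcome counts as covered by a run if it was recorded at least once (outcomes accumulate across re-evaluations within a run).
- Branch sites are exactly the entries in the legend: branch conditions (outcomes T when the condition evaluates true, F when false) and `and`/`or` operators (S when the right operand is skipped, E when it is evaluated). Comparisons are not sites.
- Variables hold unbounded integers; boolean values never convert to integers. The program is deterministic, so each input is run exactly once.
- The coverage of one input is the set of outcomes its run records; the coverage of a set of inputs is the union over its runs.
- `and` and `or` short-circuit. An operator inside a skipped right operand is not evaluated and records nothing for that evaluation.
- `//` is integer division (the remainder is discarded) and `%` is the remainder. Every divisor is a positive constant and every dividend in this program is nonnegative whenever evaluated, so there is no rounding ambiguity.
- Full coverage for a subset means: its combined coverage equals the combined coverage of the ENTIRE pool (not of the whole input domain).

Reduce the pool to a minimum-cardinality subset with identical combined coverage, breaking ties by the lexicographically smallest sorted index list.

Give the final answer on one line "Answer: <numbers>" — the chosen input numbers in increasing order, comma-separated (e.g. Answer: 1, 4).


input #1, u=-1, v=3: events B1->F, B2->F, B4->S, B3->T, B5->T; outcomes B1=F, B2=F, B3=T, B4=S, B5=T
input #2, u=5, v=4: events B1->T, B4->S, B3->T, B5->T; outcomes B1=T, B3=T, B4=S, B5=T
input #3, u=4, v=3: events B1->T, B4->S, B3->T, B5->T; outcomes B1=T, B3=T, B4=S, B5=T
input #4, u=4, v=5: events B1->F, B2->T, B4->S, B3->T, B5->T; outcomes B1=F, B2=T, B3=T, B4=S, B5=T
the full pool covers 7 outcomes: B1=T, B1=F, B2=T, B2=F, B3=T, B4=S, B5=T
checked all size-1 subsets: none covers 7 outcomes (max 5/7)
checked all size-2 subsets: none covers 7 outcomes (max 6/7)
size 3: inputs {1, 2, 4} cover all 7 outcomes, and no lexicographically smaller subset of this size does
Answer: 1, 2, 4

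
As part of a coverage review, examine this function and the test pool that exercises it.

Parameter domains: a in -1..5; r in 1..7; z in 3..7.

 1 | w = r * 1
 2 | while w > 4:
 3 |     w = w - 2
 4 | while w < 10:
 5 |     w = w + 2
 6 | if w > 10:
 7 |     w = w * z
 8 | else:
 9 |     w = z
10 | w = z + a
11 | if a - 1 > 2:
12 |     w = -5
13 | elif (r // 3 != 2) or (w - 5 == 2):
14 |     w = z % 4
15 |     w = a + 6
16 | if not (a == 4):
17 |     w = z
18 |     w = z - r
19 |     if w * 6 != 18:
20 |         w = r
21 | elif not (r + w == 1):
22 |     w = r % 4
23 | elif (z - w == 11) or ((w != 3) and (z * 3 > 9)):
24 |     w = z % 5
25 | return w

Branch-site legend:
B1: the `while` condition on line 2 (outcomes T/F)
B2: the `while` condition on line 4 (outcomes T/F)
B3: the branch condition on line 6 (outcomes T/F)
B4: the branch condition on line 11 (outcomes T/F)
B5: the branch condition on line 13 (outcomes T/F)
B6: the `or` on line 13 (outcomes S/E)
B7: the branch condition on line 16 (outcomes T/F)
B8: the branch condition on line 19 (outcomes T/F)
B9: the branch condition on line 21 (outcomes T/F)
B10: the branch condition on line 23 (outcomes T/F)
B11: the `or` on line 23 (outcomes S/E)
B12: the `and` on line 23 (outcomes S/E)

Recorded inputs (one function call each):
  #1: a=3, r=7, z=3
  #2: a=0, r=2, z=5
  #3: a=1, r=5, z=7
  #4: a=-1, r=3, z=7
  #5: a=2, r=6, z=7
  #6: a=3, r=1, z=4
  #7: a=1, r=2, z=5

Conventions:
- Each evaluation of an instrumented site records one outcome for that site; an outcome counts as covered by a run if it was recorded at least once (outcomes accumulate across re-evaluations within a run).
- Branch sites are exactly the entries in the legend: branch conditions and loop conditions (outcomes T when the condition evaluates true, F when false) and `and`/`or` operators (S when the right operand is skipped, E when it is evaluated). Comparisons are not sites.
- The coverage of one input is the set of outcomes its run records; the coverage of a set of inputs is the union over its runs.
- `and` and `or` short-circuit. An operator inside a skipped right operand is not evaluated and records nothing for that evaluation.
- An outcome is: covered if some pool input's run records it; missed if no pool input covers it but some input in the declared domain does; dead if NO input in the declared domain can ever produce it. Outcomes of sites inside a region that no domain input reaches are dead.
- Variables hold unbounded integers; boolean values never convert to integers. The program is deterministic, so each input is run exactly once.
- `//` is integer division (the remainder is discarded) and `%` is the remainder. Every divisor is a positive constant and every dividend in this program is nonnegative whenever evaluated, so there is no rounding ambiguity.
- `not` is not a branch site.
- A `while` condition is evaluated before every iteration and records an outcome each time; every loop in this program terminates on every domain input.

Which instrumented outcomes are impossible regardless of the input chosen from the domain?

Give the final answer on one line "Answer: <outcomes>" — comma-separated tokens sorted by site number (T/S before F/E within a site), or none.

checking every outcome against all 245 domain inputs:
  B12=S: unreachable across the whole domain -> dead
  reachable outcomes have witnesses, e.g. B1=T (e.g. a=-1, r=5, z=3), B1=F (e.g. a=-1, r=1, z=3), B2=T (e.g. a=-1, r=1, z=3), B2=F (e.g. a=-1, r=1, z=3)

Answer: B12=S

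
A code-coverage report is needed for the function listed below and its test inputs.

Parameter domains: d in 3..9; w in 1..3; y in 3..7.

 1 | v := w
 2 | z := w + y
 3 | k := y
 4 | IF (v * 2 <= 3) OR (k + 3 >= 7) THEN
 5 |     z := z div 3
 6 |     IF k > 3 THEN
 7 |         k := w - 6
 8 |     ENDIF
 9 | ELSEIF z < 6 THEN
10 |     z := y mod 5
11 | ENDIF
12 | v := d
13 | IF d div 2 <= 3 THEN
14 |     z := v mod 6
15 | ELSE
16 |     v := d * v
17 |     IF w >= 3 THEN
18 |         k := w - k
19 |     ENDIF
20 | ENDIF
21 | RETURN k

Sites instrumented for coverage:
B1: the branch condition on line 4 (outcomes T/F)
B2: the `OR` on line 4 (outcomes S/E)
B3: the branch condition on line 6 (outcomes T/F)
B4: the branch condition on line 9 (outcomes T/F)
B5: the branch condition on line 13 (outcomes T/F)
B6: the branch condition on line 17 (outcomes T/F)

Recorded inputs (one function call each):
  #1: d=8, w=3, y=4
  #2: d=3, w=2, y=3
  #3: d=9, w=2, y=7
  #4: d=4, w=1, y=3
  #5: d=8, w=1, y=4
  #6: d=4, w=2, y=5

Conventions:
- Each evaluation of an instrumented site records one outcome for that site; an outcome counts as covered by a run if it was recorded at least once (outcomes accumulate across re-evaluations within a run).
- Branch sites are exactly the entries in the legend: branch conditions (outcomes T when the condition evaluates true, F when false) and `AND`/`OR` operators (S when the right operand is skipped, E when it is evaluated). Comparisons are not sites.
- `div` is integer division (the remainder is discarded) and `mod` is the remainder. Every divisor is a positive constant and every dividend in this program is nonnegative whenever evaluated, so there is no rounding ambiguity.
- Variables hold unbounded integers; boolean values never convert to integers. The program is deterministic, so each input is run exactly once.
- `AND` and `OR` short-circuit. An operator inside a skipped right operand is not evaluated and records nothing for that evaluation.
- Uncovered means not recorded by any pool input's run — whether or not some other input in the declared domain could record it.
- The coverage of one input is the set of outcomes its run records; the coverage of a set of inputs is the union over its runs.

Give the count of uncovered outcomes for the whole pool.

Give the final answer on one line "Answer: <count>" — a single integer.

run #1 (d=8, w=3, y=4) runs B2->E, B1->T, B3->T, B5->F, B6->T; records B1=T, B2=E, B3=T, B5=F, B6=T
run #2 (d=3, w=2, y=3) runs B2->E, B1->F, B4->T, B5->T; records B1=F, B2=E, B4=T, B5=T
run #3 (d=9, w=2, y=7) runs B2->E, B1->T, B3->T, B5->F, B6->F; records B1=T, B2=E, B3=T, B5=F, B6=F
run #4 (d=4, w=1, y=3) runs B2->S, B1->T, B3->F, B5->T; records B1=T, B2=S, B3=F, B5=T
run #5 (d=8, w=1, y=4) runs B2->S, B1->T, B3->T, B5->F, B6->F; records B1=T, B2=S, B3=T, B5=F, B6=F
run #6 (d=4, w=2, y=5) runs B2->E, B1->T, B3->T, B5->T; records B1=T, B2=E, B3=T, B5=T
union over the pool: B1=T, B1=F, B2=S, B2=E, B3=T, B3=F, B4=T, B5=T, B5=F, B6=T, B6=F
uncovered (1 of 12): B4=F

Answer: 1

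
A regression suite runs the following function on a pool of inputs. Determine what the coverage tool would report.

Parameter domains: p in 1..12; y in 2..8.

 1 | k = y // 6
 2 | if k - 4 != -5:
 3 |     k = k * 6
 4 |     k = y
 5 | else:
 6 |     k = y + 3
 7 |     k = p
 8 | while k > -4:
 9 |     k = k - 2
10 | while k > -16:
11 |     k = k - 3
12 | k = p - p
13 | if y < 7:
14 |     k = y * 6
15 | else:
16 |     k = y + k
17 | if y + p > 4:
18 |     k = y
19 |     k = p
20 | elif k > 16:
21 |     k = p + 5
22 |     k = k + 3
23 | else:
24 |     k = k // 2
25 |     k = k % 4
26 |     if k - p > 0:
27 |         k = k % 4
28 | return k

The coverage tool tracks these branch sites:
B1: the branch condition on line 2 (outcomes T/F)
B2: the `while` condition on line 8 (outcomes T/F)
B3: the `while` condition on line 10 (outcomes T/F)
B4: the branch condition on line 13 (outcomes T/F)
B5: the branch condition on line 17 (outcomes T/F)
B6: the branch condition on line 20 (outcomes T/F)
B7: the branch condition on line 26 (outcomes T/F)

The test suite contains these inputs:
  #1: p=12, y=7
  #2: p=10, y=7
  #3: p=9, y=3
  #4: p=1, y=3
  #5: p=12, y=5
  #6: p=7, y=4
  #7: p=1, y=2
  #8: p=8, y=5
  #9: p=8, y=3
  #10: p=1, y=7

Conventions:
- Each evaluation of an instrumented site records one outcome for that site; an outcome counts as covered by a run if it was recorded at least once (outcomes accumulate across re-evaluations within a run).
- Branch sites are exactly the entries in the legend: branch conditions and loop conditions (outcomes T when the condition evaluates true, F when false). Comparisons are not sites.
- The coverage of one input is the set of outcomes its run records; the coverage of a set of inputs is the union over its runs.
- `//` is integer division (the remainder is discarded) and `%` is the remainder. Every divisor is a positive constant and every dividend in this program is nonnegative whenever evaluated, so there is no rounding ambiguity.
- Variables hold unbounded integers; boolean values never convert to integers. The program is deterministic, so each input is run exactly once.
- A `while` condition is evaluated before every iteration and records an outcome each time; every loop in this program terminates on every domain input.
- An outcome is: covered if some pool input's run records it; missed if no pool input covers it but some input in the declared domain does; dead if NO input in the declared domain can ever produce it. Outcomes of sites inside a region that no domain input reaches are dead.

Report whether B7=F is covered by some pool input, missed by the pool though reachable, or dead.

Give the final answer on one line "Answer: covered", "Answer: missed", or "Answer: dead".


no pool input records B7=F
but domain input (p=2, y=2) does record it -> reachable, so missed
Answer: missed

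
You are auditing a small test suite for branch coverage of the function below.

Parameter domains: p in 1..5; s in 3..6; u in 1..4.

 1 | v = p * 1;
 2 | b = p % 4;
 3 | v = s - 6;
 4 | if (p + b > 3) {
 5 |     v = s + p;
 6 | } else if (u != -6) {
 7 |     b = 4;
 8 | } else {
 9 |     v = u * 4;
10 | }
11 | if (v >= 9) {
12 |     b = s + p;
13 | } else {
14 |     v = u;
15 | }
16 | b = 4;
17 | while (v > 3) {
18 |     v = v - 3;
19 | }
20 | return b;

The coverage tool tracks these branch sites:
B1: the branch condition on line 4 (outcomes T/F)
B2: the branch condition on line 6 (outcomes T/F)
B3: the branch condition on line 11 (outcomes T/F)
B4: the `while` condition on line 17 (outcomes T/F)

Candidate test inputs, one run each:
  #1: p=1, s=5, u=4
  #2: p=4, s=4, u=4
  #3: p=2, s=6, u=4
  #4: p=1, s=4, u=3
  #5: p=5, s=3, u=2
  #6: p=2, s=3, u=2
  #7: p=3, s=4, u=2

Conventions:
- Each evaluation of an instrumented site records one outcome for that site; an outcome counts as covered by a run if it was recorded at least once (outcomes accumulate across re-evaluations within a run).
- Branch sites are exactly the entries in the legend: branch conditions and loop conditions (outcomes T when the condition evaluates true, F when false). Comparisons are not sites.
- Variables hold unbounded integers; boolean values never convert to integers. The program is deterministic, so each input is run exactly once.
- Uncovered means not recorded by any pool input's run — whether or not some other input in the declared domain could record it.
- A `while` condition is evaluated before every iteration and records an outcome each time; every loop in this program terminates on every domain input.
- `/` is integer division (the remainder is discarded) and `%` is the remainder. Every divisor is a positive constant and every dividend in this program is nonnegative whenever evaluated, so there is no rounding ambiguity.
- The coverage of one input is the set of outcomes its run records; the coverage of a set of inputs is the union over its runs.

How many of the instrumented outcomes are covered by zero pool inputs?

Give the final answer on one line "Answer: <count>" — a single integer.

test 1 (p=1, s=5, u=4) fires B1->F, B2->T, B3->F, B4->T, B4->F; hits B1=F, B2=T, B3=F, B4=T, B4=F
test 2 (p=4, s=4, u=4) fires B1->T, B3->F, B4->T, B4->F; hits B1=T, B3=F, B4=T, B4=F
test 3 (p=2, s=6, u=4) fires B1->T, B3->F, B4->T, B4->F; hits B1=T, B3=F, B4=T, B4=F
test 4 (p=1, s=4, u=3) fires B1->F, B2->T, B3->F, B4->F; hits B1=F, B2=T, B3=F, B4=F
test 5 (p=5, s=3, u=2) fires B1->T, B3->F, B4->F; hits B1=T, B3=F, B4=F
test 6 (p=2, s=3, u=2) fires B1->T, B3->F, B4->F; hits B1=T, B3=F, B4=F
test 7 (p=3, s=4, u=2) fires B1->T, B3->F, B4->F; hits B1=T, B3=F, B4=F
union over the pool: B1=T, B1=F, B2=T, B3=F, B4=T, B4=F
uncovered (2 of 8): B2=F, B3=T

Answer: 2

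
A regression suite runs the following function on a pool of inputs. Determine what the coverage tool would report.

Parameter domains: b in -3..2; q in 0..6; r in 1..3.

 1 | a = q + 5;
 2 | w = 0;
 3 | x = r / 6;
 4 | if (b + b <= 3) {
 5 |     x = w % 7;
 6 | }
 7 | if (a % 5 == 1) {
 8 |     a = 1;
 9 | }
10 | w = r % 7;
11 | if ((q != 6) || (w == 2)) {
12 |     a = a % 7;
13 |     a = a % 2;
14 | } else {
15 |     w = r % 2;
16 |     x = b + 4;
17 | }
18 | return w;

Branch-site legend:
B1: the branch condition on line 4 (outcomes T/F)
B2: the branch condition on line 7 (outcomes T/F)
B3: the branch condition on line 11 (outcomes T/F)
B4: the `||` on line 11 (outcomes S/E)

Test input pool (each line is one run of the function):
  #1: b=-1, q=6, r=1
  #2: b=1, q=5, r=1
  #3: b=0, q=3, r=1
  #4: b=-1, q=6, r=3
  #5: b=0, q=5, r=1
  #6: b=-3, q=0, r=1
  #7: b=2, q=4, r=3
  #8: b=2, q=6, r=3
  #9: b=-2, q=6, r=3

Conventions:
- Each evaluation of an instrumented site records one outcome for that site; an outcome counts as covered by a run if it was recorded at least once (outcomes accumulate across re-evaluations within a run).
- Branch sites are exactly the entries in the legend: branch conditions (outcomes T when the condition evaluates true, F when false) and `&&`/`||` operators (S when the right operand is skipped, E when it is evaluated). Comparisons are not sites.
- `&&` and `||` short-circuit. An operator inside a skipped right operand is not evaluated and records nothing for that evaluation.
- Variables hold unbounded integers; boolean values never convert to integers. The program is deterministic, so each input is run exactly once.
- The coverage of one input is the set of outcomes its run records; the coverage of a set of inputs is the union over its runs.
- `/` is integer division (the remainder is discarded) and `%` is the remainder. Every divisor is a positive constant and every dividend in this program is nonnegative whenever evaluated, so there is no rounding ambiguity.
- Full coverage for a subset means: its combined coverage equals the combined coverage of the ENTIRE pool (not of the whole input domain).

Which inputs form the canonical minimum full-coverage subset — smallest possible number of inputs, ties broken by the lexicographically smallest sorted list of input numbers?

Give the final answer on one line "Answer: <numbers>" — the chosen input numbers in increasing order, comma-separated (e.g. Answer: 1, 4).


input #1 (b=-1, q=6, r=1): events B1->T, B2->T, B4->E, B3->F; covers B1=T, B2=T, B3=F, B4=E
input #2 (b=1, q=5, r=1): events B1->T, B2->F, B4->S, B3->T; covers B1=T, B2=F, B3=T, B4=S
input #3 (b=0, q=3, r=1): events B1->T, B2->F, B4->S, B3->T; covers B1=T, B2=F, B3=T, B4=S
input #4 (b=-1, q=6, r=3): events B1->T, B2->T, B4->E, B3->F; covers B1=T, B2=T, B3=F, B4=E
input #5 (b=0, q=5, r=1): events B1->T, B2->F, B4->S, B3->T; covers B1=T, B2=F, B3=T, B4=S
input #6 (b=-3, q=0, r=1): events B1->T, B2->F, B4->S, B3->T; covers B1=T, B2=F, B3=T, B4=S
input #7 (b=2, q=4, r=3): events B1->F, B2->F, B4->S, B3->T; covers B1=F, B2=F, B3=T, B4=S
input #8 (b=2, q=6, r=3): events B1->F, B2->T, B4->E, B3->F; covers B1=F, B2=T, B3=F, B4=E
input #9 (b=-2, q=6, r=3): events B1->T, B2->T, B4->E, B3->F; covers B1=T, B2=T, B3=F, B4=E
the full pool covers 8 outcomes: B1=T, B1=F, B2=T, B2=F, B3=T, B3=F, B4=S, B4=E
every size-1 subset falls short of the 8 outcomes (best: 4/8)
at size 2, {1, 7} reaches all 8 outcomes; every lexicographically earlier size-2 subset fails
Answer: 1, 7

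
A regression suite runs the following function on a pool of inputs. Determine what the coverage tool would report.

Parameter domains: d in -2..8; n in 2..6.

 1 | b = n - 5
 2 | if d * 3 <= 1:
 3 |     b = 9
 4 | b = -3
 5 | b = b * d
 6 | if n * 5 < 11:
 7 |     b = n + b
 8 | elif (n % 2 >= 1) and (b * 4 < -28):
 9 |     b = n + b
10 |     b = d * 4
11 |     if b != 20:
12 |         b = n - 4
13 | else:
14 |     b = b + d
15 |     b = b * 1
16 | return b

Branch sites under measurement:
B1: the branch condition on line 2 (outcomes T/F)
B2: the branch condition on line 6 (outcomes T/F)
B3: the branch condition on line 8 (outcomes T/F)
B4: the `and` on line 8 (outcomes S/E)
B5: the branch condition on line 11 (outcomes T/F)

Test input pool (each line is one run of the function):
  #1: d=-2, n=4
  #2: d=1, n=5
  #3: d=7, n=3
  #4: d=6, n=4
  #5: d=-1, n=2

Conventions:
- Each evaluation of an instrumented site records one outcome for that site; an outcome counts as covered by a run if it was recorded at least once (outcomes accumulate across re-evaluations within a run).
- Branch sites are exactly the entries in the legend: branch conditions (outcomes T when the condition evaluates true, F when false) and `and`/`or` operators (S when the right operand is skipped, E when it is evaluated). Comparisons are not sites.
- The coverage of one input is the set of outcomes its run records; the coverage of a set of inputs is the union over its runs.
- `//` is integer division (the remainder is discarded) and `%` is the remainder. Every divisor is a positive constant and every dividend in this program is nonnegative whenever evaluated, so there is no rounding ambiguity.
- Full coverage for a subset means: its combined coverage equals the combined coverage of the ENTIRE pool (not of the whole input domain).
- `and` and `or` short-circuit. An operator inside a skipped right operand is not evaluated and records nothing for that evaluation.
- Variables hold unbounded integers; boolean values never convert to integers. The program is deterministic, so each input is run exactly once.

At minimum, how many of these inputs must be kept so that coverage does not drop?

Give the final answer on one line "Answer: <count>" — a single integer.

input #1, d=-2, n=4: outcomes B1=T, B2=F, B3=F, B4=S
input #2, d=1, n=5: outcomes B1=F, B2=F, B3=F, B4=E
input #3, d=7, n=3: outcomes B1=F, B2=F, B3=T, B4=E, B5=T
input #4, d=6, n=4: outcomes B1=F, B2=F, B3=F, B4=S
input #5, d=-1, n=2: outcomes B1=T, B2=T
together the pool reaches 9 outcomes: B1=T, B1=F, B2=T, B2=F, B3=T, B3=F, B4=S, B4=E, B5=T
every size-1 subset falls short of the 9 outcomes (best: 5/9)
every size-2 subset falls short of the 9 outcomes (best: 8/9)
the canonical winner is {1, 3, 5}: size 3, full 9-outcome coverage, earliest index list among size-3 covers

Answer: 3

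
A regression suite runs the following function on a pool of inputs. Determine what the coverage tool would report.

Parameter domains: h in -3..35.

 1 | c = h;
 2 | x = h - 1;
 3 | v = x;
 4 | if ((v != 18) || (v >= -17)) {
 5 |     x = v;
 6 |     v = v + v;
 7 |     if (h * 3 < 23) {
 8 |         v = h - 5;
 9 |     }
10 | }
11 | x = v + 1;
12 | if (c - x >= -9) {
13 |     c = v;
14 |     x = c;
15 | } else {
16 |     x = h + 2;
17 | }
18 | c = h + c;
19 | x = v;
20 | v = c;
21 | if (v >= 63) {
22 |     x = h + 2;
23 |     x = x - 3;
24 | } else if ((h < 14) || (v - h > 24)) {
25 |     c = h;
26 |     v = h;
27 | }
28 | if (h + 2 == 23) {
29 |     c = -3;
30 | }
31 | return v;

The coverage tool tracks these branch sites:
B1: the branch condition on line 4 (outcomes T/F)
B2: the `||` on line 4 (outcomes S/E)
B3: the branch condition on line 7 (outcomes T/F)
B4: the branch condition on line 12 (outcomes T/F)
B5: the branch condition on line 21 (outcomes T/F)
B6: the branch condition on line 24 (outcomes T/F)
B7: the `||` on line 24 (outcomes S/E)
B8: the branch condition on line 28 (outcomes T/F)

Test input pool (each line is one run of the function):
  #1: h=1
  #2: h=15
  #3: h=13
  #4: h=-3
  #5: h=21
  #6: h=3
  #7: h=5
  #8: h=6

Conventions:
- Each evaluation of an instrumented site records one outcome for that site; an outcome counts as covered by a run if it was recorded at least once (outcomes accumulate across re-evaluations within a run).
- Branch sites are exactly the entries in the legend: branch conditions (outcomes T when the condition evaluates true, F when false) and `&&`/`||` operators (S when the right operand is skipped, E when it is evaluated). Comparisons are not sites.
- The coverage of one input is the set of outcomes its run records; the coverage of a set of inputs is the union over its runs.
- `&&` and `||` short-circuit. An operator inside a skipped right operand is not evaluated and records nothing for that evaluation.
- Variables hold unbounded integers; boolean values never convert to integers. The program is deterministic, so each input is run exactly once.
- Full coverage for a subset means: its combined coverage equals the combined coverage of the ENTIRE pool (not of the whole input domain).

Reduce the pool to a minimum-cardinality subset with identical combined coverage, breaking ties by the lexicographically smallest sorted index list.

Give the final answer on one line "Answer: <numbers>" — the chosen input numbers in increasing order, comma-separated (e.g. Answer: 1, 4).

test 1 (h=1) hits B1=T, B2=S, B3=T, B4=T, B5=F, B6=T, B7=S, B8=F
test 2 (h=15) hits B1=T, B2=S, B3=F, B4=F, B5=F, B6=F, B7=E, B8=F
test 3 (h=13) hits B1=T, B2=S, B3=F, B4=F, B5=F, B6=T, B7=S, B8=F
test 4 (h=-3) hits B1=T, B2=S, B3=T, B4=T, B5=F, B6=T, B7=S, B8=F
test 5 (h=21) hits B1=T, B2=S, B3=F, B4=F, B5=F, B6=F, B7=E, B8=T
test 6 (h=3) hits B1=T, B2=S, B3=T, B4=T, B5=F, B6=T, B7=S, B8=F
test 7 (h=5) hits B1=T, B2=S, B3=T, B4=T, B5=F, B6=T, B7=S, B8=F
test 8 (h=6) hits B1=T, B2=S, B3=T, B4=T, B5=F, B6=T, B7=S, B8=F
pool-wide coverage (13 outcomes): B1=T, B2=S, B3=T, B3=F, B4=T, B4=F, B5=F, B6=T, B6=F, B7=S, B7=E, B8=T, B8=F
every size-1 subset falls short of the 13 outcomes (best: 8/13)
size 2: inputs {1, 5} cover all 13 outcomes, and no lexicographically smaller subset of this size does

Answer: 1, 5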